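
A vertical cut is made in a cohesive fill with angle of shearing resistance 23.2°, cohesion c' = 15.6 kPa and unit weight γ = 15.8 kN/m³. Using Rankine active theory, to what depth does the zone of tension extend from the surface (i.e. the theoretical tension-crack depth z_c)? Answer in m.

2.99 m

K_a = tan²(45° − 23.2°/2) = 0.4348; √K_a = 0.6594.
The active pressure is zero where K_a γ z = 2c√K_a, so z_c = 2c/(γ√K_a) = 2×15.6/(15.8×0.6594) = 2.995 m.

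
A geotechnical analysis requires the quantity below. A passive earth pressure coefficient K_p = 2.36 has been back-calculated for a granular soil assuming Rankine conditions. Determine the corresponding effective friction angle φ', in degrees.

K_p = (1+sin φ)/(1−sin φ) ⇒ sin φ = (K_p − 1)/(K_p + 1) = 0.4048.
φ = arcsin(0.4048) = 23.88°.

23.9°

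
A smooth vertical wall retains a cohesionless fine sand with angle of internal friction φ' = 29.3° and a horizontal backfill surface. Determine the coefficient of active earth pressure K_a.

K_a = (1 − sin φ)/(1 + sin φ) = (1 − sin 29.3°)/(1 + sin 29.3°) = 0.3428.

0.343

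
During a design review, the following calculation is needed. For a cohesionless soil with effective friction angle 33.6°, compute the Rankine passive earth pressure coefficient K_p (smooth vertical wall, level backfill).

3.48

K_p = (1 + sin φ)/(1 − sin φ) = tan²(45° + 33.6°/2) = 3.478.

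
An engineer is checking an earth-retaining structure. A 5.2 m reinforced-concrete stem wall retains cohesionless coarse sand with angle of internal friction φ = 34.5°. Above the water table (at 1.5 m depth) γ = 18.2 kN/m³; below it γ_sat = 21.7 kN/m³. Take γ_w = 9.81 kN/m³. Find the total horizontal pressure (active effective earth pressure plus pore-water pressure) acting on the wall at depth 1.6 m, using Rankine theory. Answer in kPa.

K_a = (1 − sin φ)/(1 + sin φ) = 0.2768.
γ' = 21.7 − 9.81 = 11.89 kN/m³.
Effective vertical stress at 1.6 m: σ'_v = 18.2×1.5 + 11.89×0.100 = 28.49 kPa.
σ'_h = K_a σ'_v = 0.2768 × 28.49 = 7.886 kPa; u = γ_w × 0.100 = 0.9810 kPa.
Total σ_h = 7.886 + 0.9810 = 8.867 kPa.

8.87 kPa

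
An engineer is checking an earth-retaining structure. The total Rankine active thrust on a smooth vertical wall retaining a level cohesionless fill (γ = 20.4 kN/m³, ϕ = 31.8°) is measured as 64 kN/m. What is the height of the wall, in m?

4.50 m

K_a = 0.3098. P_a = ½ K_a γ H² ⇒ H = √(2P_a/(K_a γ)).
H = √(2×64/(0.3098×20.4)) = 4.500 m.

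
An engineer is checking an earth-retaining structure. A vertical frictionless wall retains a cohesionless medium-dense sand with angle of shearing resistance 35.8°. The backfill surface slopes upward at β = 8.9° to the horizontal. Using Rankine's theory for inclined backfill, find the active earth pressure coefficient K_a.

0.270

K_a = cos β · (cos β − √(cos²β − cos²φ)) / (cos β + √(cos²β − cos²φ)).
cos β = 0.9880, cos φ = 0.8111, √(cos²β − cos²φ) = 0.5641.
K_a = 0.9880 × (0.9880 − 0.5641)/(0.9880 + 0.5641) = 0.2698.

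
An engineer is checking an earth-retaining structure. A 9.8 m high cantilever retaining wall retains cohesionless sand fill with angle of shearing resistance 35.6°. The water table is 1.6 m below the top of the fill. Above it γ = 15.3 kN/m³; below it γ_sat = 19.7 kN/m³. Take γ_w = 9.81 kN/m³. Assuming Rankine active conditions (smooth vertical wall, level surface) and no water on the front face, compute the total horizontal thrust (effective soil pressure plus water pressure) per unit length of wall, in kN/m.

476 kN/m

K_a = tan²(45° − φ/2) = 0.2641.
γ' = 19.7 − 9.81 = 9.890 kN/m³. Depth below WT = 8.2 m.
σ'_h at WT = K_a γ d_w = 6.466 kPa; at base = 6.466 + K_a γ' × 8.2 = 27.89 kPa.
P₁ (0–1.6 m) = ½×6.466×1.6 = 5.173. P₂ (1.6–9.8 m) = ½(6.466+27.89)×8.2 = 140.8.
P_w = ½ γ_w h₂² = 0.5×9.81×8.2² = 329.8. Total = 5.173+140.8+329.8 = 475.8 kN/m.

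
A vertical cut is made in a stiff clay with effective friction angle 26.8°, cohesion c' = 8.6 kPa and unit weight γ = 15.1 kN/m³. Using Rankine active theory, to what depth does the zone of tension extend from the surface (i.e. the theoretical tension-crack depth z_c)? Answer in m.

1.85 m

K_a = tan²(45° − 26.8°/2) = 0.3785; √K_a = 0.6152.
The active pressure is zero where K_a γ z = 2c√K_a, so z_c = 2c/(γ√K_a) = 2×8.6/(15.1×0.6152) = 1.852 m.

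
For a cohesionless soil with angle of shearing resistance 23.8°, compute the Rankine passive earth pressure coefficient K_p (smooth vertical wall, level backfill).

2.35

K_p = (1 + sin φ)/(1 − sin φ) = tan²(45° + 23.8°/2) = 2.353.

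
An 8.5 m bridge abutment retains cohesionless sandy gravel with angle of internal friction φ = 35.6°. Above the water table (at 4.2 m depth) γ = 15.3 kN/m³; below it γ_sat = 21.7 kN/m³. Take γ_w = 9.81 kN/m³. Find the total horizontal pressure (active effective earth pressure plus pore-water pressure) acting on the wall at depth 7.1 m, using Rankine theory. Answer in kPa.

54.5 kPa

K_a = (1 − sin φ)/(1 + sin φ) = 0.2641.
γ' = 21.7 − 9.81 = 11.89 kN/m³.
Effective vertical stress at 7.1 m: σ'_v = 15.3×4.2 + 11.89×2.90 = 98.74 kPa.
σ'_h = K_a σ'_v = 0.2641 × 98.74 = 26.08 kPa; u = γ_w × 2.90 = 28.45 kPa.
Total σ_h = 26.08 + 28.45 = 54.53 kPa.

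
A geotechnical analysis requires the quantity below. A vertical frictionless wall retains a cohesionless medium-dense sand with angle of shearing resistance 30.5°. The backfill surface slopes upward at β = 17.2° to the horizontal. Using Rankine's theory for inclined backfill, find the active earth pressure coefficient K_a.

0.379

K_a = cos β · (cos β − √(cos²β − cos²φ)) / (cos β + √(cos²β − cos²φ)).
cos β = 0.9553, cos φ = 0.8616, √(cos²β − cos²φ) = 0.4125.
K_a = 0.9553 × (0.9553 − 0.4125)/(0.9553 + 0.4125) = 0.3791.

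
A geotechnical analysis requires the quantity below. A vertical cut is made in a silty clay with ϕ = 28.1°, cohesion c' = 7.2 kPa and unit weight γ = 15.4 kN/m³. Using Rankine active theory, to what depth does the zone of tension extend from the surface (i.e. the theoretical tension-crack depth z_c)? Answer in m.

K_a = tan²(45° − 28.1°/2) = 0.3596; √K_a = 0.5997.
The active pressure is zero where K_a γ z = 2c√K_a, so z_c = 2c/(γ√K_a) = 2×7.2/(15.4×0.5997) = 1.559 m.

1.56 m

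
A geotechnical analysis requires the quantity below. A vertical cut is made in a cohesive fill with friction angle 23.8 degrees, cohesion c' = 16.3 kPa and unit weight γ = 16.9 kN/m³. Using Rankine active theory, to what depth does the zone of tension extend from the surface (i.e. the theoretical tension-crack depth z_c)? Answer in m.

K_a = tan²(45° − 23.8°/2) = 0.4250; √K_a = 0.6519.
The active pressure is zero where K_a γ z = 2c√K_a, so z_c = 2c/(γ√K_a) = 2×16.3/(16.9×0.6519) = 2.959 m.

2.96 m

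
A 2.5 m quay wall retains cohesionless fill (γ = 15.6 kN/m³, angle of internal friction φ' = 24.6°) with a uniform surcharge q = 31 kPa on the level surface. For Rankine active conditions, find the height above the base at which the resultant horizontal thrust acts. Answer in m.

K_a = 0.4121.
Triangular part P₁ = ½K_aγH² = 20.09 at H/3 = 0.8333 m; rectangular part P₂ = K_a q H = 31.94 at H/2 = 1.250 m.
ȳ = (P₁·0.8333 + P₂·1.250)/(P₁+P₂) = 1.089 m.

1.09 m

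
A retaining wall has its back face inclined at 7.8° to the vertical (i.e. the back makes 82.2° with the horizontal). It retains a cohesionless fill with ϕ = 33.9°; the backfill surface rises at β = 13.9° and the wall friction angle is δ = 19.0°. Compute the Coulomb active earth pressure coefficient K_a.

0.381

K_a = sin²(α+φ) / [sin²α · sin(α−δ) · (1 + √{sin(φ+δ)sin(φ−β) / (sin(α−δ)sin(α+β))})²].
With α = 82.2°, φ = 33.9°, δ = 19.0°, β = 13.9°: K_a = 0.3810.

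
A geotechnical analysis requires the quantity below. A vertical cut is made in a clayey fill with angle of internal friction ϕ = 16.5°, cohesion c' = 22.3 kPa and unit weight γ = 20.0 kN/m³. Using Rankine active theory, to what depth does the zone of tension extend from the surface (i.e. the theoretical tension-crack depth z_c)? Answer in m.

K_a = tan²(45° − 16.5°/2) = 0.5576; √K_a = 0.7467.
The active pressure is zero where K_a γ z = 2c√K_a, so z_c = 2c/(γ√K_a) = 2×22.3/(20.0×0.7467) = 2.986 m.

2.99 m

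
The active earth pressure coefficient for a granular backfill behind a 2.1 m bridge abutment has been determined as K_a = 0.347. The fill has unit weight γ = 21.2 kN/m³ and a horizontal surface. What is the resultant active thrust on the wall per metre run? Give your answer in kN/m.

P = ½ K_a γ H² = 0.5 × 0.347 × 21.2 × 2.1² = 16.22 kN/m.

16.2 kN/m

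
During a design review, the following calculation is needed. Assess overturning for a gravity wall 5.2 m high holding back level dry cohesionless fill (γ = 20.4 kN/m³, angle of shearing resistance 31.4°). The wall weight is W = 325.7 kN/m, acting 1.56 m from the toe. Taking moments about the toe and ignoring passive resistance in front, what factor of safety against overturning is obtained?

K_a = tan²(45° − 31.4°/2) = 0.3149.
P_a = ½K_aγH² = 0.5×0.3149×20.4×5.2² = 86.86 kN/m, acting at H/3 = 1.733 m above the base.
Overturning moment M_o = P_a × H/3 = 86.86 × 1.733 = 150.6.
Resisting moment M_r = W × 1.56 = 325.7 × 1.56 = 508.1.
FS_overturning = M_r/M_o = 508.1/150.6 = 3.375.

3.37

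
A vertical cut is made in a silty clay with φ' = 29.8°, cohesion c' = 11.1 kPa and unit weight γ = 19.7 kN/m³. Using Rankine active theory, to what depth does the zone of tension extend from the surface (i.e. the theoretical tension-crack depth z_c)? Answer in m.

K_a = tan²(45° − 29.8°/2) = 0.3360; √K_a = 0.5797.
The active pressure is zero where K_a γ z = 2c√K_a, so z_c = 2c/(γ√K_a) = 2×11.1/(19.7×0.5797) = 1.944 m.

1.94 m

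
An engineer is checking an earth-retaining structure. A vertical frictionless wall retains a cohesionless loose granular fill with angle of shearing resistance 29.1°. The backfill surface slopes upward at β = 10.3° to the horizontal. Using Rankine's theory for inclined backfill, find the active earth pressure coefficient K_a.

0.364

K_a = cos β · (cos β − √(cos²β − cos²φ)) / (cos β + √(cos²β − cos²φ)).
cos β = 0.9839, cos φ = 0.8738, √(cos²β − cos²φ) = 0.4523.
K_a = 0.9839 × (0.9839 − 0.4523)/(0.9839 + 0.4523) = 0.3642.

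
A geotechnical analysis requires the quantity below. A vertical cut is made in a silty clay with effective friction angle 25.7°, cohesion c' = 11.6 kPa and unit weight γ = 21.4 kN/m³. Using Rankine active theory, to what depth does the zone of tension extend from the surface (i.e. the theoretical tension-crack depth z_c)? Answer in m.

1.72 m

K_a = tan²(45° − 25.7°/2) = 0.3950; √K_a = 0.6285.
The active pressure is zero where K_a γ z = 2c√K_a, so z_c = 2c/(γ√K_a) = 2×11.6/(21.4×0.6285) = 1.725 m.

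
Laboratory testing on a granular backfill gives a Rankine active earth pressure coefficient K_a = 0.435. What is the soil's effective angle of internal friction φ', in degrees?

K_a = tan²(45° − φ/2) ⇒ 45° − φ/2 = arctan(√0.435) = 33.41°.
φ = 2(45° − 33.41°) = 23.19°.

23.2°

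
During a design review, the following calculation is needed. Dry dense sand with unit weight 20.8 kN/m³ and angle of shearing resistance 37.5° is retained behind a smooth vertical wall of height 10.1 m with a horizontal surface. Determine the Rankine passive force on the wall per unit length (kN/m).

4360 kN/m

K_p = tan²(45° + φ/2) = 4.112.
P_p = ½ K_p γ H² = 0.5 × 4.112 × 20.8 × 10.1² = 4362 kN/m.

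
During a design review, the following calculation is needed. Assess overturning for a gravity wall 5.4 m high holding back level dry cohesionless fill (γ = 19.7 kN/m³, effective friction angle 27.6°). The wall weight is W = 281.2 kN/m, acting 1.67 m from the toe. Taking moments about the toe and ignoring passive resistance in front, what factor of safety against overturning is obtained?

K_a = tan²(45° − 27.6°/2) = 0.3668.
P_a = ½K_aγH² = 0.5×0.3668×19.7×5.4² = 105.3 kN/m, acting at H/3 = 1.800 m above the base.
Overturning moment M_o = P_a × H/3 = 105.3 × 1.800 = 189.6.
Resisting moment M_r = W × 1.67 = 281.2 × 1.67 = 469.6.
FS_overturning = M_r/M_o = 469.6/189.6 = 2.476.

2.48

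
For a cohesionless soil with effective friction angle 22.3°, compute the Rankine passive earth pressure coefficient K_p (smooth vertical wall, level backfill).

K_p = (1 + sin φ)/(1 − sin φ) = tan²(45° + 22.3°/2) = 2.223.

2.22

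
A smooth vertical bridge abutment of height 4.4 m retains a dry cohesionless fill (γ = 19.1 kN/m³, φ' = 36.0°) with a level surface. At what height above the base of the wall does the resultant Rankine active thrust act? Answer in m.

1.47 m

K_a = 0.2596.
The pressure distribution is triangular, so the resultant acts at H/3 above the base = 4.4/3 = 1.467 m.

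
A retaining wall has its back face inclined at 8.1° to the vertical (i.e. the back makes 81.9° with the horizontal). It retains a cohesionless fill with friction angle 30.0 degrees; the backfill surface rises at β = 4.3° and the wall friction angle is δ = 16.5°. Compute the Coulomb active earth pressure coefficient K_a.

0.383

K_a = sin²(α+φ) / [sin²α · sin(α−δ) · (1 + √{sin(φ+δ)sin(φ−β) / (sin(α−δ)sin(α+β))})²].
With α = 81.9°, φ = 30.0°, δ = 16.5°, β = 4.3°: K_a = 0.3827.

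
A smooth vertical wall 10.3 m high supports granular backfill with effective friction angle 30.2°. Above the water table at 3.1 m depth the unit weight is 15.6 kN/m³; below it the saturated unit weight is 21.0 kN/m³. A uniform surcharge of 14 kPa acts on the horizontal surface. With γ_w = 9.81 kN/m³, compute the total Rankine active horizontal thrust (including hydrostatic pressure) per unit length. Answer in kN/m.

538 kN/m

K_a = tan²(45° − φ/2) = 0.3307.
γ' = 21.0 − 9.81 = 11.19 kN/m³. h₂ = H − d_w = 7.2 m.
σ'_h: at surface K_a·q = 4.629; at WT K_a(q+γd_w) = 20.62; at base K_a(q+γd_w+γ'h₂) = 47.26 kPa.
P₁ = ½(4.629+20.62)×3.1 = 39.14; P₂ = ½(20.62+47.26)×7.2 = 244.4; P_w = ½γ_w h₂² = 254.3.
Total = 39.14+244.4+254.3 = 537.8 kN/m.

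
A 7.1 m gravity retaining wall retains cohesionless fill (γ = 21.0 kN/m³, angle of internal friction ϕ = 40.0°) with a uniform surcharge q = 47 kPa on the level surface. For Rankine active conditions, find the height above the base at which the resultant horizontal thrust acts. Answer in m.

K_a = 0.2174.
Triangular part P₁ = ½K_aγH² = 115.1 at H/3 = 2.367 m; rectangular part P₂ = K_a q H = 72.56 at H/2 = 3.550 m.
ȳ = (P₁·2.367 + P₂·3.550)/(P₁+P₂) = 2.824 m.

2.82 m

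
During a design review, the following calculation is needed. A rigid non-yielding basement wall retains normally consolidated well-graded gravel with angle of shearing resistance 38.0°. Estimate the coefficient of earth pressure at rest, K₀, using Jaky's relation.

K₀ = 1 − sin φ' = 1 − sin 38.0° = 0.3843.

0.384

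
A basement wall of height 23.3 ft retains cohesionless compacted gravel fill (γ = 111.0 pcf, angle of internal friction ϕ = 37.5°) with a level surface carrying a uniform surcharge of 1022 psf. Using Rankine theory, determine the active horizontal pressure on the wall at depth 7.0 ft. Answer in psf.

K_a = (1 − sin φ)/(1 + sin φ) = 0.2432.
σ_v = γz + q = 111.0 × 7.0 + 1022 = 1799 psf.
σ_h = K_a σ_v = 0.2432 × 1799 = 437.5 psf.

438 psf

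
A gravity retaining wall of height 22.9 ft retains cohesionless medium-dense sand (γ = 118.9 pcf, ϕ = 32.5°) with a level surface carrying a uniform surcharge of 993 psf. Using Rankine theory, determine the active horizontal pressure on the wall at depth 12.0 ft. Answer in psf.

K_a = (1 − sin φ)/(1 + sin φ) = 0.3010.
σ_v = γz + q = 118.9 × 12.0 + 993 = 2420 psf.
σ_h = K_a σ_v = 0.3010 × 2420 = 728.3 psf.

728 psf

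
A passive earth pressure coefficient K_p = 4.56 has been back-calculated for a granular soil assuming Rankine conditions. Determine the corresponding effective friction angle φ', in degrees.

39.8°

K_p = (1+sin φ)/(1−sin φ) ⇒ sin φ = (K_p − 1)/(K_p + 1) = 0.6403.
φ = arcsin(0.6403) = 39.81°.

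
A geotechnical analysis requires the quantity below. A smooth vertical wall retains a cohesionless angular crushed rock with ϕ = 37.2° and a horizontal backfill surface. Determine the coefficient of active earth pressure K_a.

0.246

K_a = (1 − sin φ)/(1 + sin φ) = (1 − sin 37.2°)/(1 + sin 37.2°) = 0.2464.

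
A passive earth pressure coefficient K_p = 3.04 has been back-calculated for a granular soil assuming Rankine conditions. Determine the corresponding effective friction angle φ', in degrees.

30.3°

K_p = (1+sin φ)/(1−sin φ) ⇒ sin φ = (K_p − 1)/(K_p + 1) = 0.5050.
φ = arcsin(0.5050) = 30.33°.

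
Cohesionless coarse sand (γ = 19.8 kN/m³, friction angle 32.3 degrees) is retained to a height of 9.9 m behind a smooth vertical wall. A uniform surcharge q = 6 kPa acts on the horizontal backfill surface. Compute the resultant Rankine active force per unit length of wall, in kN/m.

K_a = tan²(45° − φ/2) = 0.3035.
Soil triangle: ½ K_a γ H² = 0.5×0.3035×19.8×9.9² = 294.5 kN/m.
Surcharge rectangle: K_a q H = 0.3035×6×9.9 = 18.03 kN/m.
Total = 294.5 + 18.03 = 312.5 kN/m.

312 kN/m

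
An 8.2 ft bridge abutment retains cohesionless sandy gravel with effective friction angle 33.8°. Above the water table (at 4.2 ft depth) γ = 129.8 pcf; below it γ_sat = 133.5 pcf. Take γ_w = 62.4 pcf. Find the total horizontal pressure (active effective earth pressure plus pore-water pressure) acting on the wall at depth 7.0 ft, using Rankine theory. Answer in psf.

387 psf

K_a = (1 − sin φ)/(1 + sin φ) = 0.2851.
γ' = 133.5 − 62.4 = 71.10 pcf.
Effective vertical stress at 7.0 ft: σ'_v = 129.8×4.2 + 71.10×2.80 = 744.2 psf.
σ'_h = K_a σ'_v = 0.2851 × 744.2 = 212.2 psf; u = γ_w × 2.80 = 174.7 psf.
Total σ_h = 212.2 + 174.7 = 386.9 psf.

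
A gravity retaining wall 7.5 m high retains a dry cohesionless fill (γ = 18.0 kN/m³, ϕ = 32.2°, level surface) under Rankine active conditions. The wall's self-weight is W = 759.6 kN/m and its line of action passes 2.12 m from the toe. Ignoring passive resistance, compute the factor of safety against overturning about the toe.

K_a = tan²(45° − 32.2°/2) = 0.3047.
P_a = ½K_aγH² = 0.5×0.3047×18.0×7.5² = 154.3 kN/m, acting at H/3 = 2.500 m above the base.
Overturning moment M_o = P_a × H/3 = 154.3 × 2.500 = 385.7.
Resisting moment M_r = W × 2.12 = 759.6 × 2.12 = 1610.
FS_overturning = M_r/M_o = 1610/385.7 = 4.175.

4.18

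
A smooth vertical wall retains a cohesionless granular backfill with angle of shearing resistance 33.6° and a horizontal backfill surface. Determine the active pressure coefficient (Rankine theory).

K_a = (1 − sin φ)/(1 + sin φ) = (1 − sin 33.6°)/(1 + sin 33.6°) = 0.2875.

0.288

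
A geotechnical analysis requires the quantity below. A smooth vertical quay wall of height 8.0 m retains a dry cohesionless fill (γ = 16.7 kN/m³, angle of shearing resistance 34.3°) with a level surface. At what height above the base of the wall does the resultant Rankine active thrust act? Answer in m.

2.67 m

K_a = 0.2792.
The pressure distribution is triangular, so the resultant acts at H/3 above the base = 8.0/3 = 2.667 m.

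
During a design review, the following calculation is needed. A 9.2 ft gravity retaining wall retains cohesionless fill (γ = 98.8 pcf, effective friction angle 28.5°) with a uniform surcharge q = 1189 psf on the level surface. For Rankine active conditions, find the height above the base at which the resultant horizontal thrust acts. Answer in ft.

4.18 ft

K_a = 0.3540.
Triangular part P₁ = ½K_aγH² = 1480 at H/3 = 3.067 ft; rectangular part P₂ = K_a q H = 3872 at H/2 = 4.600 ft.
ȳ = (P₁·3.067 + P₂·4.600)/(P₁+P₂) = 4.176 ft.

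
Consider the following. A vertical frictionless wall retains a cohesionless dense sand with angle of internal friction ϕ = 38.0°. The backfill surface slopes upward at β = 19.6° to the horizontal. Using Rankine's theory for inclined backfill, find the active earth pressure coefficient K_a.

K_a = cos β · (cos β − √(cos²β − cos²φ)) / (cos β + √(cos²β − cos²φ)).
cos β = 0.9421, cos φ = 0.7880, √(cos²β − cos²φ) = 0.5162.
K_a = 0.9421 × (0.9421 − 0.5162)/(0.9421 + 0.5162) = 0.2751.

0.275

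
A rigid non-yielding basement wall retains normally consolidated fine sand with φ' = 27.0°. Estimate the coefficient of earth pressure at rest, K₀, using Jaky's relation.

0.546

K₀ = 1 − sin φ' = 1 − sin 27.0° = 0.5460.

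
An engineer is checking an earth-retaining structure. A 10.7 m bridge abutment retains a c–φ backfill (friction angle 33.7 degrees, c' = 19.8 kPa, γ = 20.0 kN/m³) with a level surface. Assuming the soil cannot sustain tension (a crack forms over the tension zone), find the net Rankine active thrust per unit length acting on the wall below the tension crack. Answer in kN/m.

140 kN/m

K_a = 0.2863; √K_a = 0.5351.
Tension-crack depth z_c = 2c/(γ√K_a) = 2×19.8/(20.0×0.5351) = 3.700 m.
σ_a at base = K_a γ H − 2c√K_a = 0.2863×20.0×10.7 − 2×19.8×0.5351 = 40.08 kPa.
P_a = ½ × 40.08 × (H − z_c) = 0.5×40.08×7.000 = 140.3 kN/m.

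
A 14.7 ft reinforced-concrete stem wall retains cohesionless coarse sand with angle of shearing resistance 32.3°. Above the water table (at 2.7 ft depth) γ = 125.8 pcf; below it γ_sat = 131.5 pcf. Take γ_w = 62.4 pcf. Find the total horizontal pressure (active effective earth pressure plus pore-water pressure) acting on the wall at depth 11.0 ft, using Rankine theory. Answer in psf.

K_a = (1 − sin φ)/(1 + sin φ) = 0.3035.
γ' = 131.5 − 62.4 = 69.10 pcf.
Effective vertical stress at 11.0 ft: σ'_v = 125.8×2.7 + 69.10×8.30 = 913.2 psf.
σ'_h = K_a σ'_v = 0.3035 × 913.2 = 277.1 psf; u = γ_w × 8.30 = 517.9 psf.
Total σ_h = 277.1 + 517.9 = 795.1 psf.

795 psf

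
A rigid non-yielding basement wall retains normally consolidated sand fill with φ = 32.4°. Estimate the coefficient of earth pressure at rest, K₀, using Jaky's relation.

K₀ = 1 − sin φ' = 1 − sin 32.4° = 0.4642.

0.464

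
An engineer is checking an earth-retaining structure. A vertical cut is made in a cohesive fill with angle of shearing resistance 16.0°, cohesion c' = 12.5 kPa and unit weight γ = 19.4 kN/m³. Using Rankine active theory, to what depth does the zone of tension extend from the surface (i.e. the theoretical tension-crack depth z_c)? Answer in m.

1.71 m

K_a = tan²(45° − 16.0°/2) = 0.5678; √K_a = 0.7536.
The active pressure is zero where K_a γ z = 2c√K_a, so z_c = 2c/(γ√K_a) = 2×12.5/(19.4×0.7536) = 1.710 m.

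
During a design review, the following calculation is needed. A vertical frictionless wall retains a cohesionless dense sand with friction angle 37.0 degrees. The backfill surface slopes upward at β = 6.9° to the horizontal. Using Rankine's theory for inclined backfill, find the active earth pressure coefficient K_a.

0.253

K_a = cos β · (cos β − √(cos²β − cos²φ)) / (cos β + √(cos²β − cos²φ)).
cos β = 0.9928, cos φ = 0.7986, √(cos²β − cos²φ) = 0.5897.
K_a = 0.9928 × (0.9928 − 0.5897)/(0.9928 + 0.5897) = 0.2529.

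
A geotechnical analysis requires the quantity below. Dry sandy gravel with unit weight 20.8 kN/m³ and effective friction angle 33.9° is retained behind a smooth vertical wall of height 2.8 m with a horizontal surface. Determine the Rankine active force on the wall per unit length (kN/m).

K_a = tan²(45° − φ/2) = 0.2839.
P_a = ½ K_a γ H² = 0.5 × 0.2839 × 20.8 × 2.8² = 23.15 kN/m.

23.1 kN/m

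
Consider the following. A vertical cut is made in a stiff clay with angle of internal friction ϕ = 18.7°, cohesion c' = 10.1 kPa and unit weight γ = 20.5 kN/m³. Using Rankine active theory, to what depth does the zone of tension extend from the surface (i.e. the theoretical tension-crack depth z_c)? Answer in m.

1.37 m

K_a = tan²(45° − 18.7°/2) = 0.5144; √K_a = 0.7173.
The active pressure is zero where K_a γ z = 2c√K_a, so z_c = 2c/(γ√K_a) = 2×10.1/(20.5×0.7173) = 1.374 m.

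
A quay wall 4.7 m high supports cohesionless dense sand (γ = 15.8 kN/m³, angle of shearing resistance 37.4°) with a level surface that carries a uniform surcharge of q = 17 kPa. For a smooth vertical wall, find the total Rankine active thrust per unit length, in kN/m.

K_a = tan²(45° − φ/2) = 0.2443.
Soil triangle: ½ K_a γ H² = 0.5×0.2443×15.8×4.7² = 42.63 kN/m.
Surcharge rectangle: K_a q H = 0.2443×17×4.7 = 19.52 kN/m.
Total = 42.63 + 19.52 = 62.14 kN/m.

62.1 kN/m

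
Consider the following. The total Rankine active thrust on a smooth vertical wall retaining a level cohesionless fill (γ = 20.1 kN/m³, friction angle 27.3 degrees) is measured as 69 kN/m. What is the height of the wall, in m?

K_a = 0.3711. P_a = ½ K_a γ H² ⇒ H = √(2P_a/(K_a γ)).
H = √(2×69/(0.3711×20.1)) = 4.301 m.

4.30 m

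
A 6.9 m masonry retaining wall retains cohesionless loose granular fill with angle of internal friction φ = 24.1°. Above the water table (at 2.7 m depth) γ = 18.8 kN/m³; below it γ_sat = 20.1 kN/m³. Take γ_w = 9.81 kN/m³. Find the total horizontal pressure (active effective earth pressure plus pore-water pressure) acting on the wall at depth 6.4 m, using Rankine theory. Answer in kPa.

73.6 kPa

K_a = (1 − sin φ)/(1 + sin φ) = 0.4201.
γ' = 20.1 − 9.81 = 10.29 kN/m³.
Effective vertical stress at 6.4 m: σ'_v = 18.8×2.7 + 10.29×3.70 = 88.83 kPa.
σ'_h = K_a σ'_v = 0.4201 × 88.83 = 37.32 kPa; u = γ_w × 3.70 = 36.30 kPa.
Total σ_h = 37.32 + 36.30 = 73.62 kPa.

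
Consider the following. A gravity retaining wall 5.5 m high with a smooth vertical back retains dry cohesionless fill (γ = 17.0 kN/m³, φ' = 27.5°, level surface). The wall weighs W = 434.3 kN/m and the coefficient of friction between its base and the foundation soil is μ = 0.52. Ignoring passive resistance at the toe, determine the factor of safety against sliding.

K_a = tan²(45° − 27.5°/2) = 0.3682.
P_a = ½K_aγH² = 0.5×0.3682×17.0×5.5² = 94.68 kN/m, acting at H/3 = 1.833 m above the base.
FS_sliding = μW / P_a = 0.52×434.3 / 94.68 = 2.385.

2.39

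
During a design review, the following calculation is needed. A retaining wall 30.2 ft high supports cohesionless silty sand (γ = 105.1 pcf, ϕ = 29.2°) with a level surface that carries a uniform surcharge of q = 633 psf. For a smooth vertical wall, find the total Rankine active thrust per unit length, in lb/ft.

K_a = tan²(45° − φ/2) = 0.3442.
Soil triangle: ½ K_a γ H² = 0.5×0.3442×105.1×30.2² = 16500 lb/ft.
Surcharge rectangle: K_a q H = 0.3442×633×30.2 = 6580 lb/ft.
Total = 16500 + 6580 = 23080 lb/ft.

23100 lb/ft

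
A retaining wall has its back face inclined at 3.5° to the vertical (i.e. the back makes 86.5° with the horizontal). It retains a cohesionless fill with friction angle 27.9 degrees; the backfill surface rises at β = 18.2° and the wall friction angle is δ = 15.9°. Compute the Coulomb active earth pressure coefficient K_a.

K_a = sin²(α+φ) / [sin²α · sin(α−δ) · (1 + √{sin(φ+δ)sin(φ−β) / (sin(α−δ)sin(α+β))})²].
With α = 86.5°, φ = 27.9°, δ = 15.9°, β = 18.2°: K_a = 0.4789.

0.479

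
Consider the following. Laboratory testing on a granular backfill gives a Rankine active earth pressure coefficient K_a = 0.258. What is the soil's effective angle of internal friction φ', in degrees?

36.1°

K_a = tan²(45° − φ/2) ⇒ 45° − φ/2 = arctan(√0.258) = 26.93°.
φ = 2(45° − 26.93°) = 36.14°.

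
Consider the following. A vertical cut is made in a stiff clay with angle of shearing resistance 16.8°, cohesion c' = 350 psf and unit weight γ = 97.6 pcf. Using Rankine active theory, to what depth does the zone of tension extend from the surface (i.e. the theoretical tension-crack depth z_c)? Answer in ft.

K_a = tan²(45° − 16.8°/2) = 0.5516; √K_a = 0.7427.
The active pressure is zero where K_a γ z = 2c√K_a, so z_c = 2c/(γ√K_a) = 2×350/(97.6×0.7427) = 9.657 ft.

9.66 ft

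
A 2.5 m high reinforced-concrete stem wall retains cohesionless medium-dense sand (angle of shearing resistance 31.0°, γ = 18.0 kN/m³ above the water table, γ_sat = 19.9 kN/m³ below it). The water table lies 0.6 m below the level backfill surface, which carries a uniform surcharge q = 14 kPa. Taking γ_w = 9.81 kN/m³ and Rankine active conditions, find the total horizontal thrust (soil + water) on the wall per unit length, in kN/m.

K_a = tan²(45° − φ/2) = 0.3201.
γ' = 19.9 − 9.81 = 10.09 kN/m³. h₂ = H − d_w = 1.9 m.
σ'_h: at surface K_a·q = 4.481; at WT K_a(q+γd_w) = 7.938; at base K_a(q+γd_w+γ'h₂) = 14.08 kPa.
P₁ = ½(4.481+7.938)×0.6 = 3.726; P₂ = ½(7.938+14.08)×1.9 = 20.91; P_w = ½γ_w h₂² = 17.71.
Total = 3.726+20.91+17.71 = 42.35 kN/m.

42.3 kN/m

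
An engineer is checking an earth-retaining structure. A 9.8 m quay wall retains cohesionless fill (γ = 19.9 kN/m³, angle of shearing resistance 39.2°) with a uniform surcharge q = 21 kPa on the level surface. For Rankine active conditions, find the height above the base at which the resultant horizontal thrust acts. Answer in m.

K_a = 0.2255.
Triangular part P₁ = ½K_aγH² = 215.5 at H/3 = 3.267 m; rectangular part P₂ = K_a q H = 46.40 at H/2 = 4.900 m.
ȳ = (P₁·3.267 + P₂·4.900)/(P₁+P₂) = 3.556 m.

3.56 m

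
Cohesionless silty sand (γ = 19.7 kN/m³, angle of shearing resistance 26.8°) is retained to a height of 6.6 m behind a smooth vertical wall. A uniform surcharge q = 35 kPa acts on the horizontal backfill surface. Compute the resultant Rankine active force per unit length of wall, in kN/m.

K_a = tan²(45° − φ/2) = 0.3785.
Soil triangle: ½ K_a γ H² = 0.5×0.3785×19.7×6.6² = 162.4 kN/m.
Surcharge rectangle: K_a q H = 0.3785×35×6.6 = 87.43 kN/m.
Total = 162.4 + 87.43 = 249.8 kN/m.

250 kN/m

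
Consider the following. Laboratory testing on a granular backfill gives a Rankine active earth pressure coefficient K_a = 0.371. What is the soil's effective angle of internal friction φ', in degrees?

27.3°

K_a = tan²(45° − φ/2) ⇒ 45° − φ/2 = arctan(√0.371) = 31.35°.
φ = 2(45° − 31.35°) = 27.31°.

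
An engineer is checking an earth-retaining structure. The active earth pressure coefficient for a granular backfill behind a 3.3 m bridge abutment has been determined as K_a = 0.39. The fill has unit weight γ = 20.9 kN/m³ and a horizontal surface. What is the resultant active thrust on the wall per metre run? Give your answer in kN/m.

P = ½ K_a γ H² = 0.5 × 0.39 × 20.9 × 3.3² = 44.38 kN/m.

44.4 kN/m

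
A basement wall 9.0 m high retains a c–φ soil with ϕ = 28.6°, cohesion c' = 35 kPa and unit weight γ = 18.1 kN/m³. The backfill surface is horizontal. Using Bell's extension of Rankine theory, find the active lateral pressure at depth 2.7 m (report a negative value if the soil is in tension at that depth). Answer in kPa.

-24.3 kPa

K_a = (1 − sin φ)/(1 + sin φ) = 0.3525.
σ_a = K_a γ z − 2c√K_a = 0.3525×18.1×2.7 − 2×35×0.5938 = -24.33 kPa.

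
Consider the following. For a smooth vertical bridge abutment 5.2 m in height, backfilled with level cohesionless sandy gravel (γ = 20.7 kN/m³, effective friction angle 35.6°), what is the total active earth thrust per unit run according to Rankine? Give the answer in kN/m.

K_a = tan²(45° − φ/2) = 0.2641.
P_a = ½ K_a γ H² = 0.5 × 0.2641 × 20.7 × 5.2² = 73.92 kN/m.

73.9 kN/m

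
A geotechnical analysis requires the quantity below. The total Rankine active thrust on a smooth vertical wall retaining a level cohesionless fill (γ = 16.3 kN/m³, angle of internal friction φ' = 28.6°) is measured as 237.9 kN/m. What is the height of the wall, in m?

K_a = 0.3525. P_a = ½ K_a γ H² ⇒ H = √(2P_a/(K_a γ)).
H = √(2×237.9/(0.3525×16.3)) = 9.099 m.

9.10 m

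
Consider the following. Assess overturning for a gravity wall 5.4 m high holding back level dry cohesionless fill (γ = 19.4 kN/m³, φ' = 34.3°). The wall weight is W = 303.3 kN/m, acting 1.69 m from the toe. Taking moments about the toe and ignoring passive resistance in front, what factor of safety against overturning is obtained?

K_a = tan²(45° − 34.3°/2) = 0.2792.
P_a = ½K_aγH² = 0.5×0.2792×19.4×5.4² = 78.96 kN/m, acting at H/3 = 1.800 m above the base.
Overturning moment M_o = P_a × H/3 = 78.96 × 1.800 = 142.1.
Resisting moment M_r = W × 1.69 = 303.3 × 1.69 = 512.6.
FS_overturning = M_r/M_o = 512.6/142.1 = 3.606.

3.61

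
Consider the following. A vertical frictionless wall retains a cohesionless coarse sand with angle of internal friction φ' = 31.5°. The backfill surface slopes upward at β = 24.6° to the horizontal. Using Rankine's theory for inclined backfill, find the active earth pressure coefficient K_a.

K_a = cos β · (cos β − √(cos²β − cos²φ)) / (cos β + √(cos²β − cos²φ)).
cos β = 0.9092, cos φ = 0.8526, √(cos²β − cos²φ) = 0.3158.
K_a = 0.9092 × (0.9092 − 0.3158)/(0.9092 + 0.3158) = 0.4405.

0.440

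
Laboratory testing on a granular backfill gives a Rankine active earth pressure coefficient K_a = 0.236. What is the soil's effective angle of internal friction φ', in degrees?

K_a = tan²(45° − φ/2) ⇒ 45° − φ/2 = arctan(√0.236) = 25.91°.
φ = 2(45° − 25.91°) = 38.18°.

38.2°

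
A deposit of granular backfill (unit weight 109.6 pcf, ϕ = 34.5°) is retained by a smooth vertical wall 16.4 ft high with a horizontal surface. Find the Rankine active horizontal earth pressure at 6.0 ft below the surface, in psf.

K_a = (1 − sin φ)/(1 + sin φ) = 0.2768.
σ_h = K_a γ z = 0.2768 × 109.6 × 6.0 = 182.0 psf.

182 psf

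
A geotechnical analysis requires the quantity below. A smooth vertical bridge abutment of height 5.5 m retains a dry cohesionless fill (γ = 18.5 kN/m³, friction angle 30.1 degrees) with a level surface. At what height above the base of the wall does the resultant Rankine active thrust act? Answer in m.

1.83 m

K_a = 0.3320.
The pressure distribution is triangular, so the resultant acts at H/3 above the base = 5.5/3 = 1.833 m.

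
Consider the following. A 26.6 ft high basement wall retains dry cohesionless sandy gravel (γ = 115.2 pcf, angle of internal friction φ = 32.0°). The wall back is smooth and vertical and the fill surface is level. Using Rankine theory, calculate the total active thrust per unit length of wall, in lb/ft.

12500 lb/ft

K_a = tan²(45° − φ/2) = 0.3073.
P_a = ½ K_a γ H² = 0.5 × 0.3073 × 115.2 × 26.6² = 12520 lb/ft.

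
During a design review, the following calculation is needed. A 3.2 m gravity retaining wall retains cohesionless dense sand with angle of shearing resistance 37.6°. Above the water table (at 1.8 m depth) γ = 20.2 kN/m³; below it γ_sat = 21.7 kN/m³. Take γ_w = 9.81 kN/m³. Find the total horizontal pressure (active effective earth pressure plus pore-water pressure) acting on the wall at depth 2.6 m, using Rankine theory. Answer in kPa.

19.0 kPa

K_a = (1 − sin φ)/(1 + sin φ) = 0.2421.
γ' = 21.7 − 9.81 = 11.89 kN/m³.
Effective vertical stress at 2.6 m: σ'_v = 20.2×1.8 + 11.89×0.800 = 45.87 kPa.
σ'_h = K_a σ'_v = 0.2421 × 45.87 = 11.11 kPa; u = γ_w × 0.800 = 7.848 kPa.
Total σ_h = 11.11 + 7.848 = 18.95 kPa.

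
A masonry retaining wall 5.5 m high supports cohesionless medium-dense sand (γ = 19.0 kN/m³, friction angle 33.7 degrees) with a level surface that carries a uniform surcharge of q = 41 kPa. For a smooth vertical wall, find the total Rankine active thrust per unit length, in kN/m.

K_a = tan²(45° − φ/2) = 0.2863.
Soil triangle: ½ K_a γ H² = 0.5×0.2863×19.0×5.5² = 82.28 kN/m.
Surcharge rectangle: K_a q H = 0.2863×41×5.5 = 64.56 kN/m.
Total = 82.28 + 64.56 = 146.8 kN/m.

147 kN/m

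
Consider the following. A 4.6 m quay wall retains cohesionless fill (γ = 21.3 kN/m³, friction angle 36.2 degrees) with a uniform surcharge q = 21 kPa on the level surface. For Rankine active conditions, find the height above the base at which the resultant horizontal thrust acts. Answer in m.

K_a = 0.2574.
Triangular part P₁ = ½K_aγH² = 58.00 at H/3 = 1.533 m; rectangular part P₂ = K_a q H = 24.86 at H/2 = 2.300 m.
ȳ = (P₁·1.533 + P₂·2.300)/(P₁+P₂) = 1.763 m.

1.76 m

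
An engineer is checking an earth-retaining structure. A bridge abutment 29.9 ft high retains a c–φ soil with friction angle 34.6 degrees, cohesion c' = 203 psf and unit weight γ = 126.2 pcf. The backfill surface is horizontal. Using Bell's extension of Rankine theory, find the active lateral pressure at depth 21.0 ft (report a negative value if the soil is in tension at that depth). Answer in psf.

K_a = (1 − sin φ)/(1 + sin φ) = 0.2756.
σ_a = K_a γ z − 2c√K_a = 0.2756×126.2×21.0 − 2×203×0.5250 = 517.3 psf.

517 psf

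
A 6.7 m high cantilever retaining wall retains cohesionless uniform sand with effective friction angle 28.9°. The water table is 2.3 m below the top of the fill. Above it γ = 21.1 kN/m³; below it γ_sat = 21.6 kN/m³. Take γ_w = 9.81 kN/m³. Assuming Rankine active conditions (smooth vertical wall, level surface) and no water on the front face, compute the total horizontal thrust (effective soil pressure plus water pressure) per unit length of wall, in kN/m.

229 kN/m

K_a = tan²(45° − φ/2) = 0.3484.
γ' = 21.6 − 9.81 = 11.79 kN/m³. Depth below WT = 4.4 m.
σ'_h at WT = K_a γ d_w = 16.91 kPa; at base = 16.91 + K_a γ' × 4.4 = 34.98 kPa.
P₁ (0–2.3 m) = ½×16.91×2.3 = 19.44. P₂ (2.3–6.7 m) = ½(16.91+34.98)×4.4 = 114.1.
P_w = ½ γ_w h₂² = 0.5×9.81×4.4² = 94.96. Total = 19.44+114.1+94.96 = 228.5 kN/m.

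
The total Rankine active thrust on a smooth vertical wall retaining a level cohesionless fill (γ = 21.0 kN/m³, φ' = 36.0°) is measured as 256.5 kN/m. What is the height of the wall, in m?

K_a = 0.2596. P_a = ½ K_a γ H² ⇒ H = √(2P_a/(K_a γ)).
H = √(2×256.5/(0.2596×21.0)) = 9.700 m.

9.70 m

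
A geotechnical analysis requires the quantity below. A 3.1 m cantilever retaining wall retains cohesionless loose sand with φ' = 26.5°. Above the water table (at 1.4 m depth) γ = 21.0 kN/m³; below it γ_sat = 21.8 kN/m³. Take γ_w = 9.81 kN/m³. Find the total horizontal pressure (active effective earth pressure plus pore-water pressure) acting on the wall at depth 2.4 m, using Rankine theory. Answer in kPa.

25.7 kPa

K_a = (1 − sin φ)/(1 + sin φ) = 0.3829.
γ' = 21.8 − 9.81 = 11.99 kN/m³.
Effective vertical stress at 2.4 m: σ'_v = 21.0×1.4 + 11.99×1.00 = 41.39 kPa.
σ'_h = K_a σ'_v = 0.3829 × 41.39 = 15.85 kPa; u = γ_w × 1.00 = 9.810 kPa.
Total σ_h = 15.85 + 9.810 = 25.66 kPa.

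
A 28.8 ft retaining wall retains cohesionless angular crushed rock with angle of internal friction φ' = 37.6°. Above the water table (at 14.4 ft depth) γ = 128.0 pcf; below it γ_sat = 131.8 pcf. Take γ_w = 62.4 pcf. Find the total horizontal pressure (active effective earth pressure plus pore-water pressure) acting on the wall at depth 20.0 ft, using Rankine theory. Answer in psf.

K_a = (1 − sin φ)/(1 + sin φ) = 0.2421.
γ' = 131.8 − 62.4 = 69.40 pcf.
Effective vertical stress at 20.0 ft: σ'_v = 128.0×14.4 + 69.40×5.60 = 2232 psf.
σ'_h = K_a σ'_v = 0.2421 × 2232 = 540.4 psf; u = γ_w × 5.60 = 349.4 psf.
Total σ_h = 540.4 + 349.4 = 889.8 psf.

890 psf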